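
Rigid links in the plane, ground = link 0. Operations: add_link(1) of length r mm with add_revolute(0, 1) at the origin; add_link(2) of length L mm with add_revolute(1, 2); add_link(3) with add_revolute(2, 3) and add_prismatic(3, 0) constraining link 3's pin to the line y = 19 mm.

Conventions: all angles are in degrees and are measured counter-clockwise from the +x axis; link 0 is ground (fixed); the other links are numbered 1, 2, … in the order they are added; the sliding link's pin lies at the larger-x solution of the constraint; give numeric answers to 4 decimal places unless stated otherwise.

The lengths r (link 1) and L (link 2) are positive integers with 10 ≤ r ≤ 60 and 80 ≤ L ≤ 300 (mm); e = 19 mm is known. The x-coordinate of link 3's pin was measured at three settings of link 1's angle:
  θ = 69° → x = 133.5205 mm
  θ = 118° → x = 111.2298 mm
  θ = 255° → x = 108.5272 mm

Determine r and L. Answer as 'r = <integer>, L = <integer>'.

constraint per measurement: (x − r cos θ)² + (r sin θ − e)² = L²
subtracting the θ₁ and θ₂ equations cancels the r² and L² terms:
r = (x₁² − x₂²) / (2[(x₁cos θ₁ + e sin θ₁) − (x₂cos θ₂ + e sin θ₂)]) = 27.0000 → r = 27
L² = (x₁ − r cos θ₁)² + (r sin θ₁ − e)² = 15375.9991 → L = 124.0000 → L = 124
check at θ₃=255°: x = 108.5272 (printed 108.5272) ✓

r = 27, L = 124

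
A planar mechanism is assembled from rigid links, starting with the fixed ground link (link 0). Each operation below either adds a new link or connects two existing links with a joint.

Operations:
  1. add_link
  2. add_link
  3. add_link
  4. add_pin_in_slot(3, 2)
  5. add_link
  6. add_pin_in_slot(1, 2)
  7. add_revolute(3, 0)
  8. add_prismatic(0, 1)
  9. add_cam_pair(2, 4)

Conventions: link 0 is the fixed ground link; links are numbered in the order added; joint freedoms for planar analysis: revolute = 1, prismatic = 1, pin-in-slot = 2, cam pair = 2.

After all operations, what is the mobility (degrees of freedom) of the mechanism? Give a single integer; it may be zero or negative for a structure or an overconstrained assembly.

L=1 J1=0 J2=0
add link → L=2 J1=0 J2=0
add link → L=3 J1=0 J2=0
add link → L=4 J1=0 J2=0
PS@3,2 dof=2 J2 → L=4 J1=0 J2=1
add link → L=5 J1=0 J2=1
PS@1,2 dof=2 J2 → L=5 J1=0 J2=2
R@3,0 dof=1 J1 → L=5 J1=1 J2=2
P@0,1 dof=1 J1 → L=5 J1=2 J2=2
C@2,4 dof=2 J2 → L=5 J1=2 J2=3
M=3(L−1)−2J1−J2=3·4−2·2−3=5

M = 5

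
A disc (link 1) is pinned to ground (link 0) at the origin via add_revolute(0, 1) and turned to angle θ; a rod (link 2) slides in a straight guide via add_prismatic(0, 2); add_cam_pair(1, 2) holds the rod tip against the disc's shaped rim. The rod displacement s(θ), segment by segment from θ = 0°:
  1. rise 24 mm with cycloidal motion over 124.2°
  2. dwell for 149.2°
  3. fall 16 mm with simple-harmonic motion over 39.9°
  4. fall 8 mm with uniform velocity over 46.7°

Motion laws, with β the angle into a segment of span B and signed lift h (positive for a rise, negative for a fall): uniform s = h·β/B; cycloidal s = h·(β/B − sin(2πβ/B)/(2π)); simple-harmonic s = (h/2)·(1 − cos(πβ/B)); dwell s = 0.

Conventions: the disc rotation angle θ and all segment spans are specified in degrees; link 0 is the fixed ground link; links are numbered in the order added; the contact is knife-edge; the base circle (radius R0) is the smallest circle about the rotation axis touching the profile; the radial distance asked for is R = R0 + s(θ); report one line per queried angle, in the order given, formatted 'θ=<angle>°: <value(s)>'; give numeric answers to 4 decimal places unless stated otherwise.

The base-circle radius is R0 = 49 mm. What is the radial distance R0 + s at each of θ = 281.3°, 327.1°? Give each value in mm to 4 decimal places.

segment 1 (0° to 124.2°, cycloidal, h = 24) is passed completely: s = 0.0000 + (24) = 24.0000
segment 2 (124.2° to 273.4°, dwell): s unchanged at 24.0000
θ = 281.3° falls in segment 3 (273.4° to 313.3°, simple-harmonic, h = -16): β = 281.3 − 273.4 = 7.9°, B = 39.9°; Δs = -16/2·(1 − cos(π·0.1980)) = -1.4984; s = 24.0000 − 1.4984 = 22.5016
segment 3 (273.4° to 313.3°, simple-harmonic, h = -16) is passed completely: s = 24.0000 + (-16) = 8.0000
θ = 327.1° falls in segment 4 (313.3° to 360°, uniform, h = -8): β = 327.1 − 313.3 = 13.8°, B = 46.7°; Δs = -8·13.8/46.7 = -2.3640; s = 8.0000 − 2.3640 = 5.6360
θ=281.3°: R = R0 + s = 49 + 22.5016 = 71.5016
θ=327.1°: R = R0 + s = 49 + 5.6360 = 54.6360

θ=281.3°: 71.5016
θ=327.1°: 54.6360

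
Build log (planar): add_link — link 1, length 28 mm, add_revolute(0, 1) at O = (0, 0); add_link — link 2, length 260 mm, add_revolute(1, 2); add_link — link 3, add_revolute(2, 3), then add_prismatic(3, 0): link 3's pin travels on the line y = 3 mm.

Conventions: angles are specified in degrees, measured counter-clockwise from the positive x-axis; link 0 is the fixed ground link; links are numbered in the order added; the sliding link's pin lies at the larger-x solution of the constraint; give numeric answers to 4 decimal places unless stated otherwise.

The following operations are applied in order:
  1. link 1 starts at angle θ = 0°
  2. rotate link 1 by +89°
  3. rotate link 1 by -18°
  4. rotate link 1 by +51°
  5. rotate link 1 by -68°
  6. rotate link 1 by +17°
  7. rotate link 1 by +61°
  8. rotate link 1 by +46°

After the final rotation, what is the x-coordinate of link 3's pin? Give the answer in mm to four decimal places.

geometry: r = 28 mm, L = 260 mm, e = 3 mm; θ starts at 0°
rotate link 1 by +89°: θ ← 0° +89° = 89°
rotate link 1 by -18°: θ ← 89° -18° = 71°
rotate link 1 by +51°: θ ← 71° +51° = 122°
rotate link 1 by -68°: θ ← 122° -68° = 54°
rotate link 1 by +17°: θ ← 54° +17° = 71°
rotate link 1 by +61°: θ ← 71° +61° = 132°
rotate link 1 by +46°: θ ← 132° +46° = 178°
crank pin P = (r cos θ, r sin θ) = (-27.982943, 0.977186)
h = r sin θ − e = 0.977186 − 3 = -2.022814
x = r cos θ + √(L² − h²) = -27.982943 + 259.992131 = 232.009188

232.0092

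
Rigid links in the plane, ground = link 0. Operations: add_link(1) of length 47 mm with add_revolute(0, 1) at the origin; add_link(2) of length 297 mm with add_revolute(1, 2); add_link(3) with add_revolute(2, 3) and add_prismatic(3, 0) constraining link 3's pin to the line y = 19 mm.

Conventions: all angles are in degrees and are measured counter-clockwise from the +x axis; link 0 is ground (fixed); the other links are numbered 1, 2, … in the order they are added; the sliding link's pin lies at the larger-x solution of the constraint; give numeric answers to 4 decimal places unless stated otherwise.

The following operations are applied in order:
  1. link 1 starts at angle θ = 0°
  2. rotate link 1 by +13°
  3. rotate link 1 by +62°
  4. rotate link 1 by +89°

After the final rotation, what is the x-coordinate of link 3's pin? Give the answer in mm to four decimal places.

geometry: r = 47 mm, L = 297 mm, e = 19 mm; θ starts at 0°
rotate link 1 by +13°: θ ← 0° +13° = 13°
rotate link 1 by +62°: θ ← 13° +62° = 75°
rotate link 1 by +89°: θ ← 75° +89° = 164°
crank pin P = (r cos θ, r sin θ) = (-45.179300, 12.954956)
h = r sin θ − e = 12.954956 − 19 = -6.045044
x = r cos θ + √(L² − h²) = -45.179300 + 296.938474 = 251.759174

251.7592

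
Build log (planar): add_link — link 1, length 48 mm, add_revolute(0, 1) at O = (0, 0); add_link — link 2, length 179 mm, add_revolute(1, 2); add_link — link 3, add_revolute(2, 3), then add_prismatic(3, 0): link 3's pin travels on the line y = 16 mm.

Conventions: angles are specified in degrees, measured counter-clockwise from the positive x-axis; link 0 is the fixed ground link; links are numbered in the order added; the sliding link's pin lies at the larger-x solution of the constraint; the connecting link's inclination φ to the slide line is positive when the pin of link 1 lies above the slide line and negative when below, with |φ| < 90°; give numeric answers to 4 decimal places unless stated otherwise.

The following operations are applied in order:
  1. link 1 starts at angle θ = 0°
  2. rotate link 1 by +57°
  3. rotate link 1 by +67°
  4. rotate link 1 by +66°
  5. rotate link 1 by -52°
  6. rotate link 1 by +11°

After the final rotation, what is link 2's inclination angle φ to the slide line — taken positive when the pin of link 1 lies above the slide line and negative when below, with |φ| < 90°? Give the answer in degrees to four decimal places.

geometry: r = 48 mm, L = 179 mm, e = 16 mm; θ starts at 0°
rotate link 1 by +57°: θ ← 0° +57° = 57°
rotate link 1 by +67°: θ ← 57° +67° = 124°
rotate link 1 by +66°: θ ← 124° +66° = 190°
rotate link 1 by -52°: θ ← 190° -52° = 138°
rotate link 1 by +11°: θ ← 138° +11° = 149°
h = r sin θ − e = 24.721828 − 16 = 8.721828
sin φ = h / L = 8.721828 / 179 = 0.04872529
φ = arcsin(0.04872529) = 2.792860°

2.7929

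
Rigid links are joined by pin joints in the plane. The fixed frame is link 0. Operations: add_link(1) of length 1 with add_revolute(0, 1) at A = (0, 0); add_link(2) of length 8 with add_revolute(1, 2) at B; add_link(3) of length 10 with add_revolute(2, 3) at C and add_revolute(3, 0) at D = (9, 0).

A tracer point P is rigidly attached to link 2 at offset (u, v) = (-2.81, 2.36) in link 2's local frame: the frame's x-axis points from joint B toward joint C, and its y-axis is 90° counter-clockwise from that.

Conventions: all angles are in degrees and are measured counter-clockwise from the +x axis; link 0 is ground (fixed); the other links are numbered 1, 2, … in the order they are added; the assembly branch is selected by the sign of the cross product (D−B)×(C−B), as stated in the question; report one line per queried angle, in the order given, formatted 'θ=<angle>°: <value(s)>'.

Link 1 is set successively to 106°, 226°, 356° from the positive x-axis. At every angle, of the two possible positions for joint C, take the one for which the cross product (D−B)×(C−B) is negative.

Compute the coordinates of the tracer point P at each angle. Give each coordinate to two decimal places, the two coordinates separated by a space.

A=(0,0), D=(9.00,0)
θ=106°: B = A + 1.00·(cos106°, sin106°) = (-0.2756, 0.9613)
θ=106°: |BD| = 9.3253
θ=106°: circle(B,8.00) ∩ circle(D,10.00): a=2.7324, h=7.5189
θ=106°:   candidates: C₊=(3.2173,8.1584) cross=70.116; C₋=(1.6672,-6.7992) cross=-70.116
θ=106°:   branch - wants cross < 0 → take C=(1.6672,-6.7992) (cross=-70.116)
θ=106°: ex = (C−B)/|BC| = (0.2429,-0.9701); ey = (0.9701,0.2429)
θ=106°: P = B + -2.81·ex + 2.36·ey = (1.3313,4.2603)
θ=226°: B = A + 1.00·(cos226°, sin226°) = (-0.6947, -0.7193)
θ=226°: |BD| = 9.7213
θ=226°: circle(B,8.00) ∩ circle(D,10.00): a=3.0091, h=7.4125
θ=226°:   candidates: C₊=(1.7576,6.8955) cross=72.059; C₋=(2.8546,-7.8889) cross=-72.059
θ=226°:   branch - wants cross < 0 → take C=(2.8546,-7.8889) (cross=-72.059)
θ=226°: ex = (C−B)/|BC| = (0.4437,-0.8962); ey = (0.8962,0.4437)
θ=226°: P = B + -2.81·ex + 2.36·ey = (0.1737,2.8460)
θ=356°: B = A + 1.00·(cos356°, sin356°) = (0.9976, -0.0698)
θ=356°: |BD| = 8.0027
θ=356°: circle(B,8.00) ∩ circle(D,10.00): a=1.7521, h=7.8058
θ=356°:   candidates: C₊=(2.6816,7.7510) cross=62.468; C₋=(2.8177,-7.8600) cross=-62.468
θ=356°:   branch - wants cross < 0 → take C=(2.8177,-7.8600) (cross=-62.468)
θ=356°: ex = (C−B)/|BC| = (0.2275,-0.9738); ey = (0.9738,0.2275)
θ=356°: P = B + -2.81·ex + 2.36·ey = (2.6564,3.2035)

θ=106°: 1.33 4.26
θ=226°: 0.17 2.85
θ=356°: 2.66 3.20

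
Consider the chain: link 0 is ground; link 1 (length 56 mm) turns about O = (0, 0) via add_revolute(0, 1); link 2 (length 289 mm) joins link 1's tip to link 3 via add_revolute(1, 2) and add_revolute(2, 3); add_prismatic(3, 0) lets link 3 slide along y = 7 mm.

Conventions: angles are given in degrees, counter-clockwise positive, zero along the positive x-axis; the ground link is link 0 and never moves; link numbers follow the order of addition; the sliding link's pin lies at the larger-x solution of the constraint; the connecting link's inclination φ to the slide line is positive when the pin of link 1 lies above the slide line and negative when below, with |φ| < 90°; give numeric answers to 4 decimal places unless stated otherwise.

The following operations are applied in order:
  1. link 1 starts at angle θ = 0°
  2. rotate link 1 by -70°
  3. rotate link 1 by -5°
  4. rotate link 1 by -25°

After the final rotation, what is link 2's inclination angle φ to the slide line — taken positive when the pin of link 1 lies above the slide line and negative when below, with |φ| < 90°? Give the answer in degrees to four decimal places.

geometry: r = 56 mm, L = 289 mm, e = 7 mm; θ starts at 0°
rotate link 1 by -70°: θ ← 0° -70° = -70°
rotate link 1 by -5°: θ ← -70° -5° = -75°
rotate link 1 by -25°: θ ← -75° -25° = -100°
h = r sin θ − e = -55.149234 − 7 = -62.149234
sin φ = h / L = -62.149234 / 289 = -0.21504925
φ = arcsin(-0.21504925) = -12.418417°

-12.4184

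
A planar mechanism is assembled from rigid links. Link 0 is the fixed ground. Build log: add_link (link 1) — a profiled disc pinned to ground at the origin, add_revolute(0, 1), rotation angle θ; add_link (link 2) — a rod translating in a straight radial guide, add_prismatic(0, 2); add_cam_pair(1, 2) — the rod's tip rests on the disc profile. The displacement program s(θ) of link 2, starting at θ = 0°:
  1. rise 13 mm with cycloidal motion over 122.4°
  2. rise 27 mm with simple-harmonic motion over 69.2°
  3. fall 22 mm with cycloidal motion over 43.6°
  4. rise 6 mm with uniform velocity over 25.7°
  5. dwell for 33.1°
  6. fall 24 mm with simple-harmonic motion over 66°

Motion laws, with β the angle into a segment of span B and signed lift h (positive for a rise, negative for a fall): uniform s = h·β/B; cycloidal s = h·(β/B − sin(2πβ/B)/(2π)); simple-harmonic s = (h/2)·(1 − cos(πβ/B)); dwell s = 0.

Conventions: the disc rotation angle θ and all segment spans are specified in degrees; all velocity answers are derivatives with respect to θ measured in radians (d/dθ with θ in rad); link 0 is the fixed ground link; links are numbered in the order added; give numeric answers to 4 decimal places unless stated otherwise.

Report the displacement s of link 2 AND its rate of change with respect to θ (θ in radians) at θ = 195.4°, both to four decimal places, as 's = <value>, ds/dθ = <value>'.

seg 1 [0°–122.4°] cycloidal, h=13: full span → s += 13 → s = 13.0000
seg 2 [122.4°–191.6°] simple-harmonic, h=27: full span → s += 27 → s = 40.0000
seg 3 [191.6°–235.2°] cycloidal, h=-22: θ=195.4° here. β=3.8, B=43.6. -22·(0.0872 − sin(2π·0.0872)/(2π)) = -0.0944 → s = 39.9056
velocity in seg [191.6°–235.2°] (cycloidal), θ in radians: β = 3.8° = 0.0663 rad, B = 43.6° = 0.7610 rad; ds/dθ = (h/B)(1 − cos(2πβ/B)) = ((-22)/0.7610)(1 − cos(2π·0.0872)) = -4.227682 mm/rad

s = 39.9056, ds/dθ = -4.2277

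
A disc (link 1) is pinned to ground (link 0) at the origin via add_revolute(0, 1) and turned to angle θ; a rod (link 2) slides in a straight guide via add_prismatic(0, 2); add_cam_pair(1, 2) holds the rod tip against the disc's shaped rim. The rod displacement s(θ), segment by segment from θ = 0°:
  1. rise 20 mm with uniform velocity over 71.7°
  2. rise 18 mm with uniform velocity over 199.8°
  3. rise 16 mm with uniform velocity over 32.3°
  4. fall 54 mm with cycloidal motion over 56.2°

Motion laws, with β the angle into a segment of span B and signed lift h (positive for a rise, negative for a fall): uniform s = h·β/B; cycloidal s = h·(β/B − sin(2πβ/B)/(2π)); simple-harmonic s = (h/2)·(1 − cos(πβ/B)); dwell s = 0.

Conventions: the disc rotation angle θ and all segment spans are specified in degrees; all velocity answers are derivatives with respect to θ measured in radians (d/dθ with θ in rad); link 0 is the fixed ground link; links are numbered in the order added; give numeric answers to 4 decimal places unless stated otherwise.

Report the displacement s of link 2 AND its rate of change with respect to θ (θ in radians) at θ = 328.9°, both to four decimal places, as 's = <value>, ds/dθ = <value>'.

segment 1 (0° to 71.7°, uniform, h = 20) is passed completely: s = 0.0000 + (20) = 20.0000
segment 2 (71.7° to 271.5°, uniform, h = 18) is passed completely: s = 20.0000 + (18) = 38.0000
segment 3 (271.5° to 303.8°, uniform, h = 16) is passed completely: s = 38.0000 + (16) = 54.0000
θ = 328.9° falls in segment 4 (303.8° to 360°, cycloidal, h = -54): β = 328.9 − 303.8 = 25.1°, B = 56.2°; Δs = -54·(0.4466 − sin(2π·0.4466)/(2π)) = -21.2886; s = 54.0000 − 21.2886 = 32.7114
velocity in seg [303.8°–360°] (cycloidal), θ in radians: β = 25.1° = 0.4381 rad, B = 56.2° = 0.9809 rad; ds/dθ = (h/B)(1 − cos(2πβ/B)) = ((-54)/0.9809)(1 − cos(2π·0.4466)) = -107.038127 mm/rad

s = 32.7114, ds/dθ = -107.0381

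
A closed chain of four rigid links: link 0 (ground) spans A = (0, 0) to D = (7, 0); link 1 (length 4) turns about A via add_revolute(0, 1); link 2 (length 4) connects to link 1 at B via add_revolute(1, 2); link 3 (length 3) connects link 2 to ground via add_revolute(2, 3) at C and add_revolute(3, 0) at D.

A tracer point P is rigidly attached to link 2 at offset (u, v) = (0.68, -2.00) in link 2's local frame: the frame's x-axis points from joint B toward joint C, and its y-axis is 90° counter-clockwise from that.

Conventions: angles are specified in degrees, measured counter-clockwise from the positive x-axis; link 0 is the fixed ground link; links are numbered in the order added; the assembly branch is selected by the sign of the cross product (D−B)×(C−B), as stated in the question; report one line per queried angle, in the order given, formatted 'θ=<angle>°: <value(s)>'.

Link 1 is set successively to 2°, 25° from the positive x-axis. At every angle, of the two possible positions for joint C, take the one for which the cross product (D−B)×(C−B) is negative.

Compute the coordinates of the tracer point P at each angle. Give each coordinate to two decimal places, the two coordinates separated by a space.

A=(0,0), D=(7.00,0)
θ=2°: B = A + 4.00·(cos2°, sin2°) = (3.9976, 0.1396)
θ=2°: |BD| = 3.0057
θ=2°: circle(B,4.00) ∩ circle(D,3.00): a=2.6673, h=2.9809
θ=2°:   candidates: C₊=(6.8004,2.9934) cross=8.959; C₋=(6.5235,-2.9619) cross=-8.959
θ=2°:   branch - wants cross < 0 → take C=(6.5235,-2.9619) (cross=-8.959)
θ=2°: ex = (C−B)/|BC| = (0.6315,-0.7754); ey = (0.7754,0.6315)
θ=2°: P = B + 0.68·ex + -2.00·ey = (2.8762,-1.6506)
θ=25°: B = A + 4.00·(cos25°, sin25°) = (3.6252, 1.6905)
θ=25°: |BD| = 3.7745
θ=25°: circle(B,4.00) ∩ circle(D,3.00): a=2.8145, h=2.8423
θ=25°:   candidates: C₊=(7.4147,2.9712) cross=10.728; C₋=(4.8687,-2.1113) cross=-10.728
θ=25°:   branch - wants cross < 0 → take C=(4.8687,-2.1113) (cross=-10.728)
θ=25°: ex = (C−B)/|BC| = (0.3109,-0.9505); ey = (0.9505,0.3109)
θ=25°: P = B + 0.68·ex + -2.00·ey = (1.9357,0.4224)

θ=2°: 2.88 -1.65
θ=25°: 1.94 0.42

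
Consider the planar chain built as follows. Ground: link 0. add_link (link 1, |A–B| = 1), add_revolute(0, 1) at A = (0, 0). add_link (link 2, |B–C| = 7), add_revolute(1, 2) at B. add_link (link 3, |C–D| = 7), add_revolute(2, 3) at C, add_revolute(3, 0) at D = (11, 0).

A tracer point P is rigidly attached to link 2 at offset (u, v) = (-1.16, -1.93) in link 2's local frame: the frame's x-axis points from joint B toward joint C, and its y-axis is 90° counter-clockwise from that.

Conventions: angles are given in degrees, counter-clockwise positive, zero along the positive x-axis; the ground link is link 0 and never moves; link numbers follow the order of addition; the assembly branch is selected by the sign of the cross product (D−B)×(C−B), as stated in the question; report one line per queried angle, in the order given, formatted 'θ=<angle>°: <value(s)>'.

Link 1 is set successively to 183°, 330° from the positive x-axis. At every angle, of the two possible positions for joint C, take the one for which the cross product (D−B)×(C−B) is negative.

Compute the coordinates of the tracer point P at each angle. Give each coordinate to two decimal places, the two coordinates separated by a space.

A=(0,0), D=(11.00,0)
θ=183°: B = A + 1.00·(cos183°, sin183°) = (-0.9986, -0.0523)
θ=183°: |BD| = 11.9987
θ=183°: circle(B,7.00) ∩ circle(D,7.00): a=5.9994, h=3.6066
θ=183°:   candidates: C₊=(4.9850,3.5804) cross=43.275; C₋=(5.0164,-3.6327) cross=-43.275
θ=183°:   branch - wants cross < 0 → take C=(5.0164,-3.6327) (cross=-43.275)
θ=183°: ex = (C−B)/|BC| = (0.8593,-0.5115); ey = (0.5115,0.8593)
θ=183°: P = B + -1.16·ex + -1.93·ey = (-2.9826,-1.1174)
θ=330°: B = A + 1.00·(cos330°, sin330°) = (0.8660, -0.5000)
θ=330°: |BD| = 10.1463
θ=330°: circle(B,7.00) ∩ circle(D,7.00): a=5.0732, h=4.8232
θ=330°:   candidates: C₊=(5.6953,4.5673) cross=48.938; C₋=(6.1707,-5.0673) cross=-48.938
θ=330°:   branch - wants cross < 0 → take C=(6.1707,-5.0673) (cross=-48.938)
θ=330°: ex = (C−B)/|BC| = (0.7578,-0.6525); ey = (0.6525,0.7578)
θ=330°: P = B + -1.16·ex + -1.93·ey = (-1.2723,-1.2057)

θ=183°: -2.98 -1.12
θ=330°: -1.27 -1.21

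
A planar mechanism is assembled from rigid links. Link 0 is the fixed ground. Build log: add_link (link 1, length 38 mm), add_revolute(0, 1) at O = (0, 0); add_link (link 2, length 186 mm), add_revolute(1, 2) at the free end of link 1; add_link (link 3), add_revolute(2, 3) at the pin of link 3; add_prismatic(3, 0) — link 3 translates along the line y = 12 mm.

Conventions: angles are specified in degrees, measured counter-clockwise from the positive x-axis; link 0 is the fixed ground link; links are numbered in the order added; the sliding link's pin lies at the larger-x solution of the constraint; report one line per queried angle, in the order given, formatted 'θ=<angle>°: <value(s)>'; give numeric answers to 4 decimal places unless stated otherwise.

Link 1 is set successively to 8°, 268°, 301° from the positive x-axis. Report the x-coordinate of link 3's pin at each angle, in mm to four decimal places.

geometry: r = 38 mm, L = 186 mm, e = 12 mm
θ=8°: crank pin P = (r cos θ, r sin θ) = (37.630187, 5.288578)
θ=8°: h = r sin θ − e = 5.288578 − 12 = -6.711422
θ=8°: x = r cos θ + √(L² − h²) = 37.630187 + 185.878877 = 223.509063
θ=268°: crank pin P = (r cos θ, r sin θ) = (-1.326181, -37.976851)
θ=268°: h = r sin θ − e = -37.976851 − 12 = -49.976851
θ=268°: x = r cos θ + √(L² − h²) = -1.326181 + 179.160024 = 177.833843
θ=301°: crank pin P = (r cos θ, r sin θ) = (19.571447, -32.572357)
θ=301°: h = r sin θ − e = -32.572357 − 12 = -44.572357
θ=301°: x = r cos θ + √(L² − h²) = 19.571447 + 180.580467 = 200.151914

θ=8°: 223.5091
θ=268°: 177.8338
θ=301°: 200.1519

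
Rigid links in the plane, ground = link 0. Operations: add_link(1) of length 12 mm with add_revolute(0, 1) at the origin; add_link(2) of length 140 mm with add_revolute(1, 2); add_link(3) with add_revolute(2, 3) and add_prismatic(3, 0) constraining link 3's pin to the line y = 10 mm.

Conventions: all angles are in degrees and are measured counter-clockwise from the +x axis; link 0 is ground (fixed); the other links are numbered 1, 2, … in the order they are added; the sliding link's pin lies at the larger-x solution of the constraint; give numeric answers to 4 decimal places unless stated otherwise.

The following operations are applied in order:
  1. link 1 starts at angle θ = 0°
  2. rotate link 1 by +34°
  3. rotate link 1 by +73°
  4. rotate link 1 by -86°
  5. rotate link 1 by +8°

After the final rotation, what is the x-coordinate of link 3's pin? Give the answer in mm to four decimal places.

geometry: r = 12 mm, L = 140 mm, e = 10 mm; θ starts at 0°
rotate link 1 by +34°: θ ← 0° +34° = 34°
rotate link 1 by +73°: θ ← 34° +73° = 107°
rotate link 1 by -86°: θ ← 107° -86° = 21°
rotate link 1 by +8°: θ ← 21° +8° = 29°
crank pin P = (r cos θ, r sin θ) = (10.495436, 5.817715)
h = r sin θ − e = 5.817715 − 10 = -4.182285
x = r cos θ + √(L² − h²) = 10.495436 + 139.937516 = 150.432953

150.4330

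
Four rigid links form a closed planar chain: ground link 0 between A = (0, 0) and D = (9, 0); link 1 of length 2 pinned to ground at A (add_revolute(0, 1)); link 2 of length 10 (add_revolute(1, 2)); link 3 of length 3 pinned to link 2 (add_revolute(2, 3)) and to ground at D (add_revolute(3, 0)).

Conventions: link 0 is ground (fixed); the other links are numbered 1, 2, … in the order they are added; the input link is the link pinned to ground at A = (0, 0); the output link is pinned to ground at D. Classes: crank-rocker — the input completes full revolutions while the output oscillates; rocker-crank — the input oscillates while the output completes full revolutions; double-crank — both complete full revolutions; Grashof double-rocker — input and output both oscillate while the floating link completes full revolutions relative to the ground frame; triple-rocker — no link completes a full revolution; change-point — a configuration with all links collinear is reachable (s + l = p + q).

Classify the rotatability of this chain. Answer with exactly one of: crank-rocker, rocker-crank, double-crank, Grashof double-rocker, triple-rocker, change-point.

lengths: ground=9, input=2, coupler=10, output=3
sorted: s=2 (shortest), l=10 (longest), p+q=12
s + l = 12 vs p + q = 12
s + l = p + q → change-point (collinear configuration reachable)

change-point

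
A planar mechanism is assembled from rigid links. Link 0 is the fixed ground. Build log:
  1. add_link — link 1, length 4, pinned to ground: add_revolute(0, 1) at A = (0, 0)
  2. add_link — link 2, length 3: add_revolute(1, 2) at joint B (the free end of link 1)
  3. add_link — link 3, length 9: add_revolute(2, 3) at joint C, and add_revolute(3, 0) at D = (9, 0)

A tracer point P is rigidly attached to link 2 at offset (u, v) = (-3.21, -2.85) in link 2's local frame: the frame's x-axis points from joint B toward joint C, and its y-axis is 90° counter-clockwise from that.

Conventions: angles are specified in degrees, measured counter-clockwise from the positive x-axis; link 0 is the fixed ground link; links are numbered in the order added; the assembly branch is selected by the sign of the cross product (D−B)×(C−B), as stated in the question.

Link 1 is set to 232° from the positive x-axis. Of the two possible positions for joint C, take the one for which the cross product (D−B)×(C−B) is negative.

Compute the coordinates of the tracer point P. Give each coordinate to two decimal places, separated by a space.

A=(0,0), D=(9.00,0)
B = A + 4.00·(cos232°, sin232°) = (-2.4626, -3.1520)
|BD| = 11.8881
circle(B,3.00) ∩ circle(D,9.00): a=2.9158, h=0.7056
  candidates: C₊=(0.1617,-1.6986) cross=8.389; C₋=(0.5359,-3.0593) cross=-8.389
  branch - wants cross < 0 → take C=(0.5359,-3.0593) (cross=-8.389)
ex = (C−B)/|BC| = (0.9995,0.0309); ey = (-0.0309,0.9995)
P = B + -3.21·ex + -2.85·ey = (-5.5830,-6.0999)

-5.58 -6.10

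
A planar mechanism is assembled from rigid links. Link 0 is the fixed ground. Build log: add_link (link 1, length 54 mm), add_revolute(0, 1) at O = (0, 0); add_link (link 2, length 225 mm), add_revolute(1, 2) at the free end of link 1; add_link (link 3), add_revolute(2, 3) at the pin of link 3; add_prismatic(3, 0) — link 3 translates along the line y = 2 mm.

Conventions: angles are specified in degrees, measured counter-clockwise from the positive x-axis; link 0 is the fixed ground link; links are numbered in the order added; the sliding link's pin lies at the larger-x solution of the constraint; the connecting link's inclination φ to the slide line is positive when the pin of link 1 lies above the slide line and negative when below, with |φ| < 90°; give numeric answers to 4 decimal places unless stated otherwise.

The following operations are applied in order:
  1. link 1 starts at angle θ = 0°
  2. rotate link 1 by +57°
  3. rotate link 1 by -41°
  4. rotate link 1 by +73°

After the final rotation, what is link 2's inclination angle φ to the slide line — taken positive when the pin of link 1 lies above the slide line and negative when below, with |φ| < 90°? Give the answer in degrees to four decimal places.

geometry: r = 54 mm, L = 225 mm, e = 2 mm; θ starts at 0°
rotate link 1 by +57°: θ ← 0° +57° = 57°
rotate link 1 by -41°: θ ← 57° -41° = 16°
rotate link 1 by +73°: θ ← 16° +73° = 89°
h = r sin θ − e = 53.991776 − 2 = 51.991776
sin φ = h / L = 51.991776 / 225 = 0.23107456
φ = arcsin(0.23107456) = 13.360344°

13.3603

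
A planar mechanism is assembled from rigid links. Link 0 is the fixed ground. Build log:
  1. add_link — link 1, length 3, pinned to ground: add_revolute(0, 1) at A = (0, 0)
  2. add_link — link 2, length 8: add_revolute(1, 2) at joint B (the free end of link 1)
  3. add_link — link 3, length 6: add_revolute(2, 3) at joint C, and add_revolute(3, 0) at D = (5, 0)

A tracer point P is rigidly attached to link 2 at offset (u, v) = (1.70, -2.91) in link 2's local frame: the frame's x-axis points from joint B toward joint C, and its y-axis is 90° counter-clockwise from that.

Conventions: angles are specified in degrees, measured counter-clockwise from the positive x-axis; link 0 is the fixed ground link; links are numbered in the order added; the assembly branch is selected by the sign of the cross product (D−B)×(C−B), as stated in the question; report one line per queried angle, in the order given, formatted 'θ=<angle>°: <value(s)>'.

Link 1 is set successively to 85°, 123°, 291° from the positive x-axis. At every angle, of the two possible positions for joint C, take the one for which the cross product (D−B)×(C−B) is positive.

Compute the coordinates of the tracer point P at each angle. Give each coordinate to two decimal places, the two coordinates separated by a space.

A=(0,0), D=(5.00,0)
θ=85°: B = A + 3.00·(cos85°, sin85°) = (0.2615, 2.9886)
θ=85°: |BD| = 5.6023
θ=85°: circle(B,8.00) ∩ circle(D,6.00): a=5.3001, h=5.9924
θ=85°:   candidates: C₊=(7.9411,5.2297) cross=33.571; C₋=(1.5477,-4.9073) cross=-33.571
θ=85°:   branch + wants cross > 0 → take C=(7.9411,5.2297) (cross=33.571)
θ=85°: ex = (C−B)/|BC| = (0.9600,0.2801); ey = (-0.2801,0.9600)
θ=85°: P = B + 1.70·ex + -2.91·ey = (2.7086,0.6713)
θ=123°: B = A + 3.00·(cos123°, sin123°) = (-1.6339, 2.5160)
θ=123°: |BD| = 7.0950
θ=123°: circle(B,8.00) ∩ circle(D,6.00): a=5.5207, h=5.7898
θ=123°:   candidates: C₊=(5.5812,5.9718) cross=41.079; C₋=(1.4749,-4.8552) cross=-41.079
θ=123°:   branch + wants cross > 0 → take C=(5.5812,5.9718) (cross=41.079)
θ=123°: ex = (C−B)/|BC| = (0.9019,0.4320); ey = (-0.4320,0.9019)
θ=123°: P = B + 1.70·ex + -2.91·ey = (1.1563,0.6259)
θ=291°: B = A + 3.00·(cos291°, sin291°) = (1.0751, -2.8007)
θ=291°: |BD| = 4.8217
θ=291°: circle(B,8.00) ∩ circle(D,6.00): a=5.3144, h=5.9797
θ=291°:   candidates: C₊=(1.9276,5.1537) cross=28.833; C₋=(8.8744,-4.5814) cross=-28.833
θ=291°:   branch + wants cross > 0 → take C=(1.9276,5.1537) (cross=28.833)
θ=291°: ex = (C−B)/|BC| = (0.1066,0.9943); ey = (-0.9943,0.1066)
θ=291°: P = B + 1.70·ex + -2.91·ey = (4.1497,-1.4205)

θ=85°: 2.71 0.67
θ=123°: 1.16 0.63
θ=291°: 4.15 -1.42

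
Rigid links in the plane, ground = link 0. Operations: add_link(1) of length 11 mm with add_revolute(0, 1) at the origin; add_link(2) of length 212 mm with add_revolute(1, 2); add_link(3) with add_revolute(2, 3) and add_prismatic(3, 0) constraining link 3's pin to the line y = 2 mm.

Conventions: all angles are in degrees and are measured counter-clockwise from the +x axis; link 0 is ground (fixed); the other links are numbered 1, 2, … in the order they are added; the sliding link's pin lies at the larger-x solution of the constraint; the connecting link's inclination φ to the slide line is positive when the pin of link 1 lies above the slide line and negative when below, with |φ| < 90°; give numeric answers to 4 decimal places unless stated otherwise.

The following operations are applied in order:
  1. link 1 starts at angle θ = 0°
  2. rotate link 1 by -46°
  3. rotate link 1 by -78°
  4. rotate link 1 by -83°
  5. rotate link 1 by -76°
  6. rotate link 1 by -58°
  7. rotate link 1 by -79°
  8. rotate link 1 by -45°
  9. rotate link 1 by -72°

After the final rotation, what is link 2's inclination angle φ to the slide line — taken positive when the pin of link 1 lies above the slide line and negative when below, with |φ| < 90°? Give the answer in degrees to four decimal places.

geometry: r = 11 mm, L = 212 mm, e = 2 mm; θ starts at 0°
rotate link 1 by -46°: θ ← 0° -46° = -46°
rotate link 1 by -78°: θ ← -46° -78° = -124°
rotate link 1 by -83°: θ ← -124° -83° = -207°
rotate link 1 by -76°: θ ← -207° -76° = -283°
rotate link 1 by -58°: θ ← -283° -58° = -341°
rotate link 1 by -79°: θ ← -341° -79° = -420°
rotate link 1 by -45°: θ ← -420° -45° = -465°
rotate link 1 by -72°: θ ← -465° -72° = -537°
h = r sin θ − e = -0.575696 − 2 = -2.575696
sin φ = h / L = -2.575696 / 212 = -0.01214951
φ = arcsin(-0.01214951) = -0.696133°

-0.6961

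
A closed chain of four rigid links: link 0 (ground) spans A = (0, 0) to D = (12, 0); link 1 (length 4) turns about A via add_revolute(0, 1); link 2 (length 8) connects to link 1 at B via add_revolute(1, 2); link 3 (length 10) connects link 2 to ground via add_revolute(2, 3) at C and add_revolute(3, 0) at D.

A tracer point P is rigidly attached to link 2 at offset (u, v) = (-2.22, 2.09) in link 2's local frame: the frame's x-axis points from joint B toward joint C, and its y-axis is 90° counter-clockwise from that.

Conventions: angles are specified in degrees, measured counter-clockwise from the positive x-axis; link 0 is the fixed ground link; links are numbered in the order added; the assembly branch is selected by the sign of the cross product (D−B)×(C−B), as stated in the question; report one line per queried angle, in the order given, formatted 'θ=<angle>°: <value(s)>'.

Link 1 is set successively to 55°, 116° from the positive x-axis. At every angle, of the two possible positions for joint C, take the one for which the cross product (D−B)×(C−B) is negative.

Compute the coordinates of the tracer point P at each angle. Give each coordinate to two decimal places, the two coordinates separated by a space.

A=(0,0), D=(12.00,0)
θ=55°: B = A + 4.00·(cos55°, sin55°) = (2.2943, 3.2766)
θ=55°: |BD| = 10.2439
θ=55°: circle(B,8.00) ∩ circle(D,10.00): a=3.3648, h=7.2580
θ=55°:   candidates: C₊=(7.8039,9.0770) cross=74.350; C₋=(3.1608,-4.6763) cross=-74.350
θ=55°:   branch - wants cross < 0 → take C=(3.1608,-4.6763) (cross=-74.350)
θ=55°: ex = (C−B)/|BC| = (0.1083,-0.9941); ey = (0.9941,0.1083)
θ=55°: P = B + -2.22·ex + 2.09·ey = (4.1316,5.7099)
θ=116°: B = A + 4.00·(cos116°, sin116°) = (-1.7535, 3.5952)
θ=116°: |BD| = 14.2156
θ=116°: circle(B,8.00) ∩ circle(D,10.00): a=5.8416, h=5.4659
θ=116°:   candidates: C₊=(5.2805,7.4060) cross=77.701; C₋=(2.5159,-3.1704) cross=-77.701
θ=116°:   branch - wants cross < 0 → take C=(2.5159,-3.1704) (cross=-77.701)
θ=116°: ex = (C−B)/|BC| = (0.5337,-0.8457); ey = (0.8457,0.5337)
θ=116°: P = B + -2.22·ex + 2.09·ey = (-1.1707,6.5880)

θ=55°: 4.13 5.71
θ=116°: -1.17 6.59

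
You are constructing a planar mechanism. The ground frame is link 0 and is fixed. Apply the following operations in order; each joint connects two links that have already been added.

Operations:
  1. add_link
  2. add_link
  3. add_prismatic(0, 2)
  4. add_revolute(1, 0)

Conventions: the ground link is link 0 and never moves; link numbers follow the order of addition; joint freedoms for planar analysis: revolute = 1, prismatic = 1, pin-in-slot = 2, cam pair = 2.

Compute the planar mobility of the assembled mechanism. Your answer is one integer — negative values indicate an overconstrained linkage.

L=1 J1=0 J2=0
add link → L=2 J1=0 J2=0
add link → L=3 J1=0 J2=0
P@0,2 dof=1 J1 → L=3 J1=1 J2=0
R@1,0 dof=1 J1 → L=3 J1=2 J2=0
M=3(L−1)−2J1−J2=3·2−2·2−0=2

M = 2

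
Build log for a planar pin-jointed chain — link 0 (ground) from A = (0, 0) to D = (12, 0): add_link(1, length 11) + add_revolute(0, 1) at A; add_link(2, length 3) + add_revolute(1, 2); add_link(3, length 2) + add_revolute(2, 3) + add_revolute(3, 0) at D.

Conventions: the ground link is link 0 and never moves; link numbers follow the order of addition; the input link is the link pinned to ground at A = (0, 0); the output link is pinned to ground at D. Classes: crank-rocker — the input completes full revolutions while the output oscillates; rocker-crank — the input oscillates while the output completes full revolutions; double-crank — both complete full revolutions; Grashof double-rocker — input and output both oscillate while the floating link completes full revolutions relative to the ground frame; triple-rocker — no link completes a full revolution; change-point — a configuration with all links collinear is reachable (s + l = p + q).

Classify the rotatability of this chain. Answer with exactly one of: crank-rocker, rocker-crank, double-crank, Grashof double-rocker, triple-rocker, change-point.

lengths: ground=12, input=11, coupler=3, output=2
sorted: s=2 (shortest), l=12 (longest), p+q=14
s + l = 14 vs p + q = 14
s + l = p + q → change-point (collinear configuration reachable)

change-point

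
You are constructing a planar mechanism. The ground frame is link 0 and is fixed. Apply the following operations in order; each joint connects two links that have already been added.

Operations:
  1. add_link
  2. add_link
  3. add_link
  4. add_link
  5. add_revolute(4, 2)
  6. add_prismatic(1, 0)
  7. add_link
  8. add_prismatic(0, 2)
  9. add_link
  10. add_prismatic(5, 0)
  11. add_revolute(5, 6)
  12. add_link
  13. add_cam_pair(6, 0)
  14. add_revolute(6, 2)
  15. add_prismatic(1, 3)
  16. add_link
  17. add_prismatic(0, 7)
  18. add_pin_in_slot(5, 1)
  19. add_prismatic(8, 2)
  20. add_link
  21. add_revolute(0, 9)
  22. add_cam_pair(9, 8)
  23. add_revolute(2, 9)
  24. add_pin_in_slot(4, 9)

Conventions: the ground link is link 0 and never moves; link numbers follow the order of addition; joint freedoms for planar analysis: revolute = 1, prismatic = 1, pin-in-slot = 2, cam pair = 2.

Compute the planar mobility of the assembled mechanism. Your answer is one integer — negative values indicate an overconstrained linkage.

L=1 J1=0 J2=0
add link → L=2 J1=0 J2=0
add link → L=3 J1=0 J2=0
add link → L=4 J1=0 J2=0
add link → L=5 J1=0 J2=0
R@4,2 dof=1 J1 → L=5 J1=1 J2=0
P@1,0 dof=1 J1 → L=5 J1=2 J2=0
add link → L=6 J1=2 J2=0
P@0,2 dof=1 J1 → L=6 J1=3 J2=0
add link → L=7 J1=3 J2=0
P@5,0 dof=1 J1 → L=7 J1=4 J2=0
R@5,6 dof=1 J1 → L=7 J1=5 J2=0
add link → L=8 J1=5 J2=0
C@6,0 dof=2 J2 → L=8 J1=5 J2=1
R@6,2 dof=1 J1 → L=8 J1=6 J2=1
P@1,3 dof=1 J1 → L=8 J1=7 J2=1
add link → L=9 J1=7 J2=1
P@0,7 dof=1 J1 → L=9 J1=8 J2=1
PS@5,1 dof=2 J2 → L=9 J1=8 J2=2
P@8,2 dof=1 J1 → L=9 J1=9 J2=2
add link → L=10 J1=9 J2=2
R@0,9 dof=1 J1 → L=10 J1=10 J2=2
C@9,8 dof=2 J2 → L=10 J1=10 J2=3
R@2,9 dof=1 J1 → L=10 J1=11 J2=3
PS@4,9 dof=2 J2 → L=10 J1=11 J2=4
M=3(L−1)−2J1−J2=3·9−2·11−4=1

M = 1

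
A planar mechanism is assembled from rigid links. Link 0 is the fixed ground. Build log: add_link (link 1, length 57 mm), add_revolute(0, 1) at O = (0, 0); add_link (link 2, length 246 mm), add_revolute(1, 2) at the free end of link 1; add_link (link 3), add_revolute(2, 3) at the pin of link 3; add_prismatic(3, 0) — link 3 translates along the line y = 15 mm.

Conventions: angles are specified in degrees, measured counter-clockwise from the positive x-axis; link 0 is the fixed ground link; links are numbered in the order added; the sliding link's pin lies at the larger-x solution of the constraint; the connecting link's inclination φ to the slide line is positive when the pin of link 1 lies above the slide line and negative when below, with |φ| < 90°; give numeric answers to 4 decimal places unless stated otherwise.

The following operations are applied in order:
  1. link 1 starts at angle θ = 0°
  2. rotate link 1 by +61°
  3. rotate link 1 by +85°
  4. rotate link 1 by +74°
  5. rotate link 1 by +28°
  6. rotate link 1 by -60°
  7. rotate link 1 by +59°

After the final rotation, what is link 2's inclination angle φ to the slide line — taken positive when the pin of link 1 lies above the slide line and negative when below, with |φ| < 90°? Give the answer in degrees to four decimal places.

geometry: r = 57 mm, L = 246 mm, e = 15 mm; θ starts at 0°
rotate link 1 by +61°: θ ← 0° +61° = 61°
rotate link 1 by +85°: θ ← 61° +85° = 146°
rotate link 1 by +74°: θ ← 146° +74° = 220°
rotate link 1 by +28°: θ ← 220° +28° = 248°
rotate link 1 by -60°: θ ← 248° -60° = 188°
rotate link 1 by +59°: θ ← 188° +59° = 247°
h = r sin θ − e = -52.468777 − 15 = -67.468777
sin φ = h / L = -67.468777 / 246 = -0.27426332
φ = arcsin(-0.27426332) = -15.918118°

-15.9181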